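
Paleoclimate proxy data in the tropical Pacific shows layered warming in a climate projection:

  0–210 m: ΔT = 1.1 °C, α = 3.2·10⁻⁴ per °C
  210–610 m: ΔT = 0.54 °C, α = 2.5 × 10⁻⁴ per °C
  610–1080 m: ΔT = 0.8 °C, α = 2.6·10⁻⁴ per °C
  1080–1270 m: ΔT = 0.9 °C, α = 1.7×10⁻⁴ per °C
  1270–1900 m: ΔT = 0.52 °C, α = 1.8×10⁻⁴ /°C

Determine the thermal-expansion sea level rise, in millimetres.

Δh = 310 mm

0–210 m: 3.2×10⁻⁴ × 210 × 1.1 = 0.07392 m
Layer 2: 400 × 0.54 × 2.5×10⁻⁴ = 0.05400 m
Layer 3: 470 × 2.6×10⁻⁴ × 0.8 = 0.09776 m
0.9 × 1.7×10⁻⁴ × 190 = 0.02907 m
1270–1900 m: 0.52 × 630 × 1.8×10⁻⁴ = 0.058968 m
Δh = 0.07392 + 0.05400 + 0.09776 + 0.02907 + 0.058968 = 0.313718 m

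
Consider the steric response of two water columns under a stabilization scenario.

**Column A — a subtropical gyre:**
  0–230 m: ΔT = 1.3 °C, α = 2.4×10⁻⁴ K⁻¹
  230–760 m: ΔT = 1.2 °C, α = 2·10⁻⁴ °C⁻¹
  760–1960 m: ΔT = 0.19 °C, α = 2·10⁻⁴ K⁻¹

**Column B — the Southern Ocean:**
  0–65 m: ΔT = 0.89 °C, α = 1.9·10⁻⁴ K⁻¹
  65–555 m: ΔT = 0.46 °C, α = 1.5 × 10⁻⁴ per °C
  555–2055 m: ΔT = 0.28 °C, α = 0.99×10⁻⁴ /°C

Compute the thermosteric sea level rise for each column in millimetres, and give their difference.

Δh_A ≈ 240 mm, Δh_B ≈ 86 mm; difference ≈ 160 mm

A 1.3 × 230 × 2.4×10⁻⁴ = 0.07176 m
A 230–760 m: 2×10⁻⁴ × 1.2 × 530 = 0.12720 m
A 2×10⁻⁴ × 0.19 × 1200 = 0.04560 m
A total: 0.24456 m
B Layer 1: 0.89 × 1.9×10⁻⁴ × 65 = 0.0109915 m
B 65–555 m: 1.5×10⁻⁴ × 490 × 0.46 = 0.03381 m
B 0.28 × 1500 × 0.99×10⁻⁴ = 0.04158 m
B total: 0.0863815 m
Difference: 0.24456 − 0.0863815 = 0.1581785 m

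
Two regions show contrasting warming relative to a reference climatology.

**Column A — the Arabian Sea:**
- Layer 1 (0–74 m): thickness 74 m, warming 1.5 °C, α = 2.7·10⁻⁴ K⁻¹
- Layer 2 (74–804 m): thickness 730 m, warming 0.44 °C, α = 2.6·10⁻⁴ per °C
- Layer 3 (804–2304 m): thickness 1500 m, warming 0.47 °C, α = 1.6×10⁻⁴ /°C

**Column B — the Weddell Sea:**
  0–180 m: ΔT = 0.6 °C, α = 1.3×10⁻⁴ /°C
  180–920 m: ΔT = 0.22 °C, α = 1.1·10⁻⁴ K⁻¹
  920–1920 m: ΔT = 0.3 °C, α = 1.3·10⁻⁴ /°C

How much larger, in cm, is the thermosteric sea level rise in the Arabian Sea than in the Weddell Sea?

A 0–74 m: 74 × 1.5 × 2.7×10⁻⁴ = 0.02997 m
A 2.6×10⁻⁴ × 0.44 × 730 = 0.083512 m
A 1500 × 1.6×10⁻⁴ × 0.47 = 0.11280 m
A total: 0.226282 m
B Layer 1: 1.3×10⁻⁴ × 0.6 × 180 = 0.01404 m
B Layer 2: 740 × 0.22 × 1.1×10⁻⁴ = 0.017908 m
B 920–1920 m: 0.3 × 1.3×10⁻⁴ × 1000 = 0.03900 m
B total: 0.070948 m
Difference: 0.226282 − 0.070948 = 0.155334 m

15.5 cm larger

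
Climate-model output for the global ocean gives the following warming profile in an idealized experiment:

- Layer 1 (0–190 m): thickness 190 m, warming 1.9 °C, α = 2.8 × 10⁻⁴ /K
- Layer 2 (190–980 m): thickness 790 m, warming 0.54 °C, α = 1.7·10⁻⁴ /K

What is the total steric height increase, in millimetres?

Δh = 174 mm

190 × 1.9 × 2.8×10⁻⁴ = 0.10108 m
Layer 2: 1.7×10⁻⁴ × 790 × 0.54 = 0.072522 m
Δh = 0.10108 + 0.072522 = 0.173602 m ≈ 174 mm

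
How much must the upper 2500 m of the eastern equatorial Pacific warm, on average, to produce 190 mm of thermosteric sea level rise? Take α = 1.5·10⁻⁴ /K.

about 0.507 °C

ΔT = Δh/(αH) = 0.19 / (1.5×10⁻⁴ × 2500) ≈ 0.5067 °C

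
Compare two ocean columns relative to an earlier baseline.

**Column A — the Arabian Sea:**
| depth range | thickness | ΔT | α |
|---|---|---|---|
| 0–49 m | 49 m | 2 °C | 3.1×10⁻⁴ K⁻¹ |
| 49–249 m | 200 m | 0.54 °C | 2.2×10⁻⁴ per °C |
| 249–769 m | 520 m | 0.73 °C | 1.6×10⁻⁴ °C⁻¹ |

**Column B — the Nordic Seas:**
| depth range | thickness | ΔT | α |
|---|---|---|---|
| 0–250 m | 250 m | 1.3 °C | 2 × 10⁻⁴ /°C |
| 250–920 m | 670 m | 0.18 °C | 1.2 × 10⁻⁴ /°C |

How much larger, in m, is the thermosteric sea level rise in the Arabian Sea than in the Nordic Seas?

0.035 m

A Layer 1: 49 × 2 × 3.1×10⁻⁴ = 0.03038 m
A Layer 2: 200 × 2.2×10⁻⁴ × 0.54 = 0.02376 m
A 520 × 0.73 × 1.6×10⁻⁴ = 0.060736 m
A total: 0.114876 m
B 0–250 m: 1.3 × 2×10⁻⁴ × 250 = 0.06500 m
B Layer 2: 670 × 0.18 × 1.2×10⁻⁴ = 0.014472 m
B total: 0.079472 m
Difference: 0.114876 − 0.079472 = 0.035404 m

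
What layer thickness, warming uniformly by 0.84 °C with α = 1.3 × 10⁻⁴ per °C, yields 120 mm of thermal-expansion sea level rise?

H ≈ 1100 m

H = Δh/(αΔT) = 0.12 / (1.3×10⁻⁴ × 0.84) ≈ 1099 m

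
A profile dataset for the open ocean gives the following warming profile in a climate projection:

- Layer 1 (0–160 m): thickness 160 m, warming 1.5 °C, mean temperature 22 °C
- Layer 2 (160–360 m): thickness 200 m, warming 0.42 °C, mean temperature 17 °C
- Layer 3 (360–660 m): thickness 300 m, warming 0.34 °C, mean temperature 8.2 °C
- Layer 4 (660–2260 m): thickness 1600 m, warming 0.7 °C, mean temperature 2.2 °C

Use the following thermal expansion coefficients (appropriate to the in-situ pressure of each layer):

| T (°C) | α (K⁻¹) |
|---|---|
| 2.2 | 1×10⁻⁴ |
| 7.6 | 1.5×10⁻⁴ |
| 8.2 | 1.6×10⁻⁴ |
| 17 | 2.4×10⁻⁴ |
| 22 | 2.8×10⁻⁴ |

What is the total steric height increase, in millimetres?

Layer 1 at 22 °C → α = 2.8×10⁻⁴ K⁻¹
Layer 2 at 17 °C → α = 2.4×10⁻⁴ K⁻¹
Layer 3 at 8.2 °C → α = 1.6×10⁻⁴ K⁻¹
Layer 4 at 2.2 °C → α = 1×10⁻⁴ K⁻¹
Layer 1: 1.5 × 160 × 2.8×10⁻⁴ = 0.06720 m
2.4×10⁻⁴ × 200 × 0.42 = 0.02016 m
1.6×10⁻⁴ × 0.34 × 300 = 0.01632 m
1600 × 1×10⁻⁴ × 0.7 = 0.11200 m
Δh = 0.06720 + 0.02016 + 0.01632 + 0.11200 = 0.21568 m ≈ 220 mm

Δh = 220 mm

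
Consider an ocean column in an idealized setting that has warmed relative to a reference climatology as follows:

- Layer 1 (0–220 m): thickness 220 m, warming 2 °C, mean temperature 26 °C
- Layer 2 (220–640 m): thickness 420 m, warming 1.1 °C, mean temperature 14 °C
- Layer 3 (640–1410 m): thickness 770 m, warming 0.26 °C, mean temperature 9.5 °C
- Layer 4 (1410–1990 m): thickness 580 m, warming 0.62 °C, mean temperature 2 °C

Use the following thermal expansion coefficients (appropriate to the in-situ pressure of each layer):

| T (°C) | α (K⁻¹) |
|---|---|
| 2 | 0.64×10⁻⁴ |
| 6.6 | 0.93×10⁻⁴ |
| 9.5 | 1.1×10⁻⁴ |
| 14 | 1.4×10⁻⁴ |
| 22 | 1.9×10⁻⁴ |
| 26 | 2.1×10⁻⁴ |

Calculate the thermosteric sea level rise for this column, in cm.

Δh ≈ 20 cm

Layer 1 at 26 °C → α = 2.1×10⁻⁴ K⁻¹
Layer 2 at 14 °C → α = 1.4×10⁻⁴ K⁻¹
Layer 3 at 9.5 °C → α = 1.1×10⁻⁴ K⁻¹
Layer 4 at 2 °C → α = 0.64×10⁻⁴ K⁻¹
Layer 1: 2.1×10⁻⁴ × 2 × 220 = 0.09240 m
1.1 × 1.4×10⁻⁴ × 420 = 0.06468 m
640–1410 m: 770 × 1.1×10⁻⁴ × 0.26 = 0.022022 m
Layer 4: 0.62 × 580 × 0.64×10⁻⁴ = 0.0230144 m
Δh = 0.09240 + 0.06468 + 0.022022 + 0.0230144 = 0.2021164 m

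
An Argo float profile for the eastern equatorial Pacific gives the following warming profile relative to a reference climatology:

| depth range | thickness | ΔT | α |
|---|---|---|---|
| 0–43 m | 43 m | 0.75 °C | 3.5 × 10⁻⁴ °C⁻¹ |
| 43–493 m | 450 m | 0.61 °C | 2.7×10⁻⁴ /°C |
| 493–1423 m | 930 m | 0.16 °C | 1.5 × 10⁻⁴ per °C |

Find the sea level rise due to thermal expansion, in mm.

0–43 m: 3.5×10⁻⁴ × 0.75 × 43 = 0.0112875 m
Layer 2: 0.61 × 2.7×10⁻⁴ × 450 = 0.074115 m
0.16 × 1.5×10⁻⁴ × 930 = 0.02232 m
Δh = 0.0112875 + 0.074115 + 0.02232 = 0.1077225 m ≈ 110 mm

110 mm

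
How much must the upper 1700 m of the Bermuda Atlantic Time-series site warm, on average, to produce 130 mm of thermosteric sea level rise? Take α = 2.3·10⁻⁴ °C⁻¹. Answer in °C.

ΔT = Δh/(αH) = 0.13 / (2.3×10⁻⁴ × 1700) ≈ 0.3325 °C

about 0.33 °C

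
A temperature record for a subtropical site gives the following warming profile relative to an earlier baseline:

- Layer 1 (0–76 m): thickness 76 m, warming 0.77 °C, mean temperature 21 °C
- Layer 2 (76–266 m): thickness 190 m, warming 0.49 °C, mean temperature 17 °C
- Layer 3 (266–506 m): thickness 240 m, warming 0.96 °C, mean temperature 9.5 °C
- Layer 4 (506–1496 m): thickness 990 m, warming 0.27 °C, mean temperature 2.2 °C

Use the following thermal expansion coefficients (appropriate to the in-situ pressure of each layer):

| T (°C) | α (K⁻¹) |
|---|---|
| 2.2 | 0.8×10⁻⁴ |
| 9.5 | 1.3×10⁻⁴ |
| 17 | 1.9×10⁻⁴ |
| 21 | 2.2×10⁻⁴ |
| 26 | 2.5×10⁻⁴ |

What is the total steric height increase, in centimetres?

Δh ≈ 8.19 cm

Layer 1 at 21 °C → α = 2.2×10⁻⁴ K⁻¹
Layer 2 at 17 °C → α = 1.9×10⁻⁴ K⁻¹
Layer 3 at 9.5 °C → α = 1.3×10⁻⁴ K⁻¹
Layer 4 at 2.2 °C → α = 0.8×10⁻⁴ K⁻¹
Layer 1: 0.77 × 76 × 2.2×10⁻⁴ = 0.0128744 m
76–266 m: 1.9×10⁻⁴ × 0.49 × 190 = 0.017689 m
266–506 m: 0.96 × 1.3×10⁻⁴ × 240 = 0.029952 m
Layer 4: 0.8×10⁻⁴ × 990 × 0.27 = 0.021384 m
Δh = 0.0128744 + 0.017689 + 0.029952 + 0.021384 = 0.0818994 m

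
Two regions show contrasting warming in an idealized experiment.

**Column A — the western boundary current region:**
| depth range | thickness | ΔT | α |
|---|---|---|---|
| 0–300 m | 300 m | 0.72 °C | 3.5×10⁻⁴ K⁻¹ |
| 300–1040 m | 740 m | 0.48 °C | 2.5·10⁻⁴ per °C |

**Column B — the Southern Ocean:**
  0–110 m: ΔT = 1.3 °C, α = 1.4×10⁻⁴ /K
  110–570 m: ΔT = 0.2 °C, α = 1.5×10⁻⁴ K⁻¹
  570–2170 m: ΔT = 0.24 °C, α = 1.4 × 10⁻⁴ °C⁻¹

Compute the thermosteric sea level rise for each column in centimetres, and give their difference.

A 0.72 × 300 × 3.5×10⁻⁴ = 0.07560 m
A Layer 2: 740 × 2.5×10⁻⁴ × 0.48 = 0.08880 m
A total: 0.16440 m
B 0–110 m: 1.3 × 1.4×10⁻⁴ × 110 = 0.02002 m
B 110–570 m: 0.2 × 460 × 1.5×10⁻⁴ = 0.01380 m
B 1600 × 1.4×10⁻⁴ × 0.24 = 0.05376 m
B total: 0.08758 m
Difference: 0.16440 − 0.08758 = 0.07682 m

A: 16 cm; B: 8.8 cm; difference 7.7 cm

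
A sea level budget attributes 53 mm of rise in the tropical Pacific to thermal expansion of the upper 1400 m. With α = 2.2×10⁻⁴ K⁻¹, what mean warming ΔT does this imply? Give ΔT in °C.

ΔT = Δh/(αH) = 0.053 / (2.2×10⁻⁴ × 1400) ≈ 0.1721 °C

about 0.172 °C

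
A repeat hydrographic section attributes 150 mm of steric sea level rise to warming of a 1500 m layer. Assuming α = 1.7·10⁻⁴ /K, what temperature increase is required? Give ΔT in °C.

ΔT ≈ 0.588 °C

ΔT = Δh/(αH) = 0.15 / (1.7×10⁻⁴ × 1500) ≈ 0.5882 °C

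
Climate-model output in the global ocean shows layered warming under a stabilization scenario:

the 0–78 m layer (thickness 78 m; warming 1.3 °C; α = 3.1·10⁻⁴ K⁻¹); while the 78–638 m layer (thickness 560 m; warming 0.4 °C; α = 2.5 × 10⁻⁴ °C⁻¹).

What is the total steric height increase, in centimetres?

8.74 cm

Layer 1: 78 × 3.1×10⁻⁴ × 1.3 = 0.031434 m
Layer 2: 2.5×10⁻⁴ × 0.4 × 560 = 0.05600 m
Δh = 0.031434 + 0.05600 = 0.087434 m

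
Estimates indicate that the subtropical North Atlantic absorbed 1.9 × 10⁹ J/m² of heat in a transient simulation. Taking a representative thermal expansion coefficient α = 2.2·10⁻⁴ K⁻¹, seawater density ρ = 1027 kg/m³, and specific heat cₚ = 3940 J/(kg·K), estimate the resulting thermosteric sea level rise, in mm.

103 mm of thermosteric rise

Δh = αQ/(ρcₚ) = 2.2×10⁻⁴ × 1.9×10⁹ / (1027 × 3940) ≈ 0.10330 m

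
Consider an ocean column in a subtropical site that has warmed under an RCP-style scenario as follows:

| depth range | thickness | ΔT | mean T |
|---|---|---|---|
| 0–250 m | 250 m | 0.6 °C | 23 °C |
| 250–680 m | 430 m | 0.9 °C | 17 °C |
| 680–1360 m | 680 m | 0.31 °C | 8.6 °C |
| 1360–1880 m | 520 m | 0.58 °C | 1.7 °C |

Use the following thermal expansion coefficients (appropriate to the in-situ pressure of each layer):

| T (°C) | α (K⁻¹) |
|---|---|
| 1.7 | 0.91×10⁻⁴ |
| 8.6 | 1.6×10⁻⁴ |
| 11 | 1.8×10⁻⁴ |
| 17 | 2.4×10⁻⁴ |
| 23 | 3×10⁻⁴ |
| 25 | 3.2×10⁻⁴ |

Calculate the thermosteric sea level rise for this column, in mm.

199 mm

Layer 1 at 23 °C → α = 3×10⁻⁴ K⁻¹
Layer 2 at 17 °C → α = 2.4×10⁻⁴ K⁻¹
Layer 3 at 8.6 °C → α = 1.6×10⁻⁴ K⁻¹
Layer 4 at 1.7 °C → α = 0.91×10⁻⁴ K⁻¹
Layer 1: 3×10⁻⁴ × 0.6 × 250 = 0.04500 m
2.4×10⁻⁴ × 430 × 0.9 = 0.09288 m
Layer 3: 680 × 1.6×10⁻⁴ × 0.31 = 0.033728 m
0.58 × 0.91×10⁻⁴ × 520 = 0.0274456 m
Δh = 0.04500 + 0.09288 + 0.033728 + 0.0274456 = 0.1990536 m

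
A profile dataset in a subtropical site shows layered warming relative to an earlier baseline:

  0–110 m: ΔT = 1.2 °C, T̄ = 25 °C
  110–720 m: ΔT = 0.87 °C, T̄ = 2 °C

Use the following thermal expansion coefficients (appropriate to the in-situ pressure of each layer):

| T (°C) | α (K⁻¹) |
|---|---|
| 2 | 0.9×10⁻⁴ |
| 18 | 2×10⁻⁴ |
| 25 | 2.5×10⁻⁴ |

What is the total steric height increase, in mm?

Δh = 81 mm

Layer 1 at 25 °C → α = 2.5×10⁻⁴ K⁻¹
Layer 2 at 2 °C → α = 0.9×10⁻⁴ K⁻¹
1.2 × 110 × 2.5×10⁻⁴ = 0.03300 m
0.87 × 0.9×10⁻⁴ × 610 = 0.047763 m
Δh = 0.03300 + 0.047763 = 0.080763 m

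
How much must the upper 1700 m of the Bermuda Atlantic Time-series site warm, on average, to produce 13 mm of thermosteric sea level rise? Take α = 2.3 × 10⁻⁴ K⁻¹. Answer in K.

ΔT = Δh/(αH) = 0.013 / (2.3×10⁻⁴ × 1700) ≈ 0.03325 K

about 0.033 K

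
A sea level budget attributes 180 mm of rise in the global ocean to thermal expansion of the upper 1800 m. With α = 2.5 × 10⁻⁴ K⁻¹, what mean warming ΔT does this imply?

ΔT = Δh/(αH) = 0.18 / (2.5×10⁻⁴ × 1800) = 0.4000 K

about 0.40 K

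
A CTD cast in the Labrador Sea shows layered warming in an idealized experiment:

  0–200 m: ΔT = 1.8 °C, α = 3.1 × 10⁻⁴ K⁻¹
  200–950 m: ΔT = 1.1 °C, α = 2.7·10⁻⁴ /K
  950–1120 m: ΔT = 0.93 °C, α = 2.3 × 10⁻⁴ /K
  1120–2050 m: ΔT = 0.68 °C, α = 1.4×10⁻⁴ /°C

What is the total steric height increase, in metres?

about 0.459 m

Layer 1: 200 × 3.1×10⁻⁴ × 1.8 = 0.11160 m
1.1 × 2.7×10⁻⁴ × 750 = 0.22275 m
Layer 3: 0.93 × 170 × 2.3×10⁻⁴ = 0.036363 m
1120–2050 m: 0.68 × 930 × 1.4×10⁻⁴ = 0.088536 m
Δh = 0.11160 + 0.22275 + 0.036363 + 0.088536 = 0.459249 m ≈ 0.459 m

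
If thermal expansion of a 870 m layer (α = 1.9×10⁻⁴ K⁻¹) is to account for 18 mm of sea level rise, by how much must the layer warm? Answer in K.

ΔT = Δh/(αH) = 0.018 / (1.9×10⁻⁴ × 870) ≈ 0.1089 K

ΔT ≈ 0.11 K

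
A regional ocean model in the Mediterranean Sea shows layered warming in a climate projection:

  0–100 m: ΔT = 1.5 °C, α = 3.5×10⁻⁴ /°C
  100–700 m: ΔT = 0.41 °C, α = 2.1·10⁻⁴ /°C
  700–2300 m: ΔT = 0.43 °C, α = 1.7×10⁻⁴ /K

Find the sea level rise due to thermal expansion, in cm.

Layer 1: 100 × 1.5 × 3.5×10⁻⁴ = 0.05250 m
100–700 m: 0.41 × 600 × 2.1×10⁻⁴ = 0.05166 m
Layer 3: 0.43 × 1.7×10⁻⁴ × 1600 = 0.11696 m
Δh = 0.05250 + 0.05166 + 0.11696 = 0.22112 m

Δh ≈ 22.1 cm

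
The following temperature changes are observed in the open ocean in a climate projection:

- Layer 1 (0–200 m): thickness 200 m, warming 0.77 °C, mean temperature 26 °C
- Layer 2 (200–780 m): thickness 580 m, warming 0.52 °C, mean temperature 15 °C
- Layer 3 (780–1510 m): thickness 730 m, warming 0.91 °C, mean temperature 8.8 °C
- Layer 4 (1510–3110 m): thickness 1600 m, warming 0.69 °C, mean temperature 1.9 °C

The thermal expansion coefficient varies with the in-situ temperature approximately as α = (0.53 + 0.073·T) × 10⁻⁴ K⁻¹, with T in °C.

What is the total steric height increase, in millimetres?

Layer 1: α = (0.53 + 0.073×26)×10⁻⁴ = 2.428×10⁻⁴ K⁻¹
Layer 2: α = (0.53 + 0.073×15)×10⁻⁴ = 1.625×10⁻⁴ K⁻¹
Layer 3: α = (0.53 + 0.073×8.8)×10⁻⁴ = 1.1724×10⁻⁴ K⁻¹
Layer 4: α = (0.53 + 0.073×1.9)×10⁻⁴ = 0.6687×10⁻⁴ K⁻¹
200 × 0.77 × 2.428×10⁻⁴ = 0.0373912 m
1.625×10⁻⁴ × 0.52 × 580 = 0.04901 m
Layer 3: 730 × 0.91 × 1.1724×10⁻⁴ = 0.077882532 m
1510–3110 m: 0.6687×10⁻⁴ × 1600 × 0.69 = 0.07382448 m
Δh = 0.0373912 + 0.04901 + 0.077882532 + 0.07382448 = 0.238108212 m

240 mm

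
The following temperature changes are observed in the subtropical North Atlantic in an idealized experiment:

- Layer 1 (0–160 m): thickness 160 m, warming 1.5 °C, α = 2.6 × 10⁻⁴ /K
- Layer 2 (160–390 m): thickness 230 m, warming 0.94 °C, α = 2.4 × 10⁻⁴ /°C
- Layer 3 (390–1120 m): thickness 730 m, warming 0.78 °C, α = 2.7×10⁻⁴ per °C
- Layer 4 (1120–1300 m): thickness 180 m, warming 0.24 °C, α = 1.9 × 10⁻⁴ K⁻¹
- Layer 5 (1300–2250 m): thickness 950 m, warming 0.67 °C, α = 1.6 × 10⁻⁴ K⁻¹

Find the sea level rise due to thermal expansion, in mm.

0–160 m: 160 × 2.6×10⁻⁴ × 1.5 = 0.06240 m
160–390 m: 0.94 × 2.4×10⁻⁴ × 230 = 0.051888 m
390–1120 m: 730 × 0.78 × 2.7×10⁻⁴ = 0.153738 m
1120–1300 m: 1.9×10⁻⁴ × 0.24 × 180 = 0.008208 m
950 × 1.6×10⁻⁴ × 0.67 = 0.10184 m
Δh = 0.06240 + 0.051888 + 0.153738 + 0.008208 + 0.10184 = 0.378074 m

378 mm of thermosteric rise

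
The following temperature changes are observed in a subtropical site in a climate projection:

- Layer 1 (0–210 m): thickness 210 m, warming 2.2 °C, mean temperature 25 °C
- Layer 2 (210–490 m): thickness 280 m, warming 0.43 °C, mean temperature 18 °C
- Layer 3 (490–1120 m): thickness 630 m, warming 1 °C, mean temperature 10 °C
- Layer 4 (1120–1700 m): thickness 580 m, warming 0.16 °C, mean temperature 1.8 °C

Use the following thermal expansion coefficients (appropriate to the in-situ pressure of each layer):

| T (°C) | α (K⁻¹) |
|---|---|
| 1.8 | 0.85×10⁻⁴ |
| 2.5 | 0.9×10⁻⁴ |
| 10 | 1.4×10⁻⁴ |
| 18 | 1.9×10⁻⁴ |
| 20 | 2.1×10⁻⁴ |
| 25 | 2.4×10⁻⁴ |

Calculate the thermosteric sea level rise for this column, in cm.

Layer 1 at 25 °C → α = 2.4×10⁻⁴ K⁻¹
Layer 2 at 18 °C → α = 1.9×10⁻⁴ K⁻¹
Layer 3 at 10 °C → α = 1.4×10⁻⁴ K⁻¹
Layer 4 at 1.8 °C → α = 0.85×10⁻⁴ K⁻¹
210 × 2.2 × 2.4×10⁻⁴ = 0.11088 m
Layer 2: 280 × 1.9×10⁻⁴ × 0.43 = 0.022876 m
1.4×10⁻⁴ × 1 × 630 = 0.08820 m
Layer 4: 0.16 × 0.85×10⁻⁴ × 580 = 0.007888 m
Δh = 0.11088 + 0.022876 + 0.08820 + 0.007888 = 0.229844 m ≈ 23.0 cm

Δh ≈ 23.0 cm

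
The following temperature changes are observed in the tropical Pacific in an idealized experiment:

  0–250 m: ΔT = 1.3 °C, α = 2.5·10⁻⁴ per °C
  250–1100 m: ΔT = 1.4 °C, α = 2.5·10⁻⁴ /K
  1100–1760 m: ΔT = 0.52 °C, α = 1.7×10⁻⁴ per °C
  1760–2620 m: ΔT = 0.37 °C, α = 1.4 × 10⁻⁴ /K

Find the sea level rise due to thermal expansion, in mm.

Layer 1: 1.3 × 250 × 2.5×10⁻⁴ = 0.08125 m
250–1100 m: 850 × 1.4 × 2.5×10⁻⁴ = 0.29750 m
1100–1760 m: 1.7×10⁻⁴ × 0.52 × 660 = 0.058344 m
1760–2620 m: 860 × 0.37 × 1.4×10⁻⁴ = 0.044548 m
Δh = 0.08125 + 0.29750 + 0.058344 + 0.044548 = 0.481642 m

Δh ≈ 482 mm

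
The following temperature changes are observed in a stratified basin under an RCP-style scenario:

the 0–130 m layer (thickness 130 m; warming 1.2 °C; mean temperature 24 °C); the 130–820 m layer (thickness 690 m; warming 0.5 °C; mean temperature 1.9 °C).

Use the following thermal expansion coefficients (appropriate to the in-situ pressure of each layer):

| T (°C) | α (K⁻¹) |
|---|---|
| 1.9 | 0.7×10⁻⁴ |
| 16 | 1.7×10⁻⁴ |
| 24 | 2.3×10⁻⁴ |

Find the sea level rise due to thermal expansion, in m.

Layer 1 at 24 °C → α = 2.3×10⁻⁴ K⁻¹
Layer 2 at 1.9 °C → α = 0.7×10⁻⁴ K⁻¹
0–130 m: 2.3×10⁻⁴ × 130 × 1.2 = 0.03588 m
Layer 2: 0.5 × 690 × 0.7×10⁻⁴ = 0.02415 m
Δh = 0.03588 + 0.02415 = 0.06003 m ≈ 0.060 m

0.060 m of thermosteric rise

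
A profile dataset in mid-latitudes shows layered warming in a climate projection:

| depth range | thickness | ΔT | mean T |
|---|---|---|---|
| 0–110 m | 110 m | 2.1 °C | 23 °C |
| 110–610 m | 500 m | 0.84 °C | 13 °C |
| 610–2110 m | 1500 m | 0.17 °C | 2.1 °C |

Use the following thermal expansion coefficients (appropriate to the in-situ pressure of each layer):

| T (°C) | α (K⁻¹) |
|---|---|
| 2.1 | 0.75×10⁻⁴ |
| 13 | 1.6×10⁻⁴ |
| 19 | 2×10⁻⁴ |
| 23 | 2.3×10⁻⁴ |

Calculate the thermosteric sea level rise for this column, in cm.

Layer 1 at 23 °C → α = 2.3×10⁻⁴ K⁻¹
Layer 2 at 13 °C → α = 1.6×10⁻⁴ K⁻¹
Layer 3 at 2.1 °C → α = 0.75×10⁻⁴ K⁻¹
2.3×10⁻⁴ × 110 × 2.1 = 0.05313 m
Layer 2: 0.84 × 500 × 1.6×10⁻⁴ = 0.06720 m
610–2110 m: 1500 × 0.75×10⁻⁴ × 0.17 = 0.019125 m
Δh = 0.05313 + 0.06720 + 0.019125 = 0.139455 m

about 14 cm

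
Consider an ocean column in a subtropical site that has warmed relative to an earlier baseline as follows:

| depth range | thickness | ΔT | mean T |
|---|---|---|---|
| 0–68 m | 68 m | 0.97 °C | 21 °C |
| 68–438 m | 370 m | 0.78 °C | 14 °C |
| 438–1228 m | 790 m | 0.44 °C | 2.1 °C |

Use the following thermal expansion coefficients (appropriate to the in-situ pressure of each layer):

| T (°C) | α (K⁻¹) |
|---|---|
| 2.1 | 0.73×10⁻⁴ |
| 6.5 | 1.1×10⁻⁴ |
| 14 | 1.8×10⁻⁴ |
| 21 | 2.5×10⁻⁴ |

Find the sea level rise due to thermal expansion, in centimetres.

9.38 cm of thermosteric rise

Layer 1 at 21 °C → α = 2.5×10⁻⁴ K⁻¹
Layer 2 at 14 °C → α = 1.8×10⁻⁴ K⁻¹
Layer 3 at 2.1 °C → α = 0.73×10⁻⁴ K⁻¹
Layer 1: 68 × 2.5×10⁻⁴ × 0.97 = 0.01649 m
Layer 2: 370 × 0.78 × 1.8×10⁻⁴ = 0.051948 m
790 × 0.44 × 0.73×10⁻⁴ = 0.0253748 m
Δh = 0.01649 + 0.051948 + 0.0253748 = 0.0938128 m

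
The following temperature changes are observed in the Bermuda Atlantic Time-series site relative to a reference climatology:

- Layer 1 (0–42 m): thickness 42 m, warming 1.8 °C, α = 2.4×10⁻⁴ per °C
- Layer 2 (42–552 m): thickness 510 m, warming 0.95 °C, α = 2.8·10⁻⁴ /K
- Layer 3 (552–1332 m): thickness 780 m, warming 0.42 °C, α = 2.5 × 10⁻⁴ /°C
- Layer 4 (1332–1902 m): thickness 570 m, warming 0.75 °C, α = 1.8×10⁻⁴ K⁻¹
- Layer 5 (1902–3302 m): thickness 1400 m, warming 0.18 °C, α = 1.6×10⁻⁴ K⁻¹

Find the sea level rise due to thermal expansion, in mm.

0–42 m: 1.8 × 2.4×10⁻⁴ × 42 = 0.018144 m
42–552 m: 510 × 0.95 × 2.8×10⁻⁴ = 0.13566 m
552–1332 m: 780 × 0.42 × 2.5×10⁻⁴ = 0.08190 m
Layer 4: 1.8×10⁻⁴ × 0.75 × 570 = 0.07695 m
1902–3302 m: 1.6×10⁻⁴ × 0.18 × 1400 = 0.04032 m
Δh = 0.018144 + 0.13566 + 0.08190 + 0.07695 + 0.04032 = 0.352974 m

about 353 mm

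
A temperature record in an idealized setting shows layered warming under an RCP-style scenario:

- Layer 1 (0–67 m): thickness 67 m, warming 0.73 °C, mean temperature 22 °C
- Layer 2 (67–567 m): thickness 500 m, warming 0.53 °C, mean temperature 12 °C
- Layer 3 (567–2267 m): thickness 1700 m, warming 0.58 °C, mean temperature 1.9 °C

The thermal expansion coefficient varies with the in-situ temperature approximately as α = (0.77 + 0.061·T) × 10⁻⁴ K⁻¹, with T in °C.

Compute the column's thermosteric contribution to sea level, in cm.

Δh ≈ 14 cm

Layer 1: α = (0.77 + 0.061×22)×10⁻⁴ = 2.112×10⁻⁴ K⁻¹
Layer 2: α = (0.77 + 0.061×12)×10⁻⁴ = 1.502×10⁻⁴ K⁻¹
Layer 3: α = (0.77 + 0.061×1.9)×10⁻⁴ = 0.8859×10⁻⁴ K⁻¹
Layer 1: 67 × 2.112×10⁻⁴ × 0.73 = 0.010329792 m
0.53 × 1.502×10⁻⁴ × 500 = 0.039803 m
Layer 3: 0.8859×10⁻⁴ × 1700 × 0.58 = 0.08734974 m
Δh = 0.010329792 + 0.039803 + 0.08734974 = 0.137482532 m ≈ 14 cm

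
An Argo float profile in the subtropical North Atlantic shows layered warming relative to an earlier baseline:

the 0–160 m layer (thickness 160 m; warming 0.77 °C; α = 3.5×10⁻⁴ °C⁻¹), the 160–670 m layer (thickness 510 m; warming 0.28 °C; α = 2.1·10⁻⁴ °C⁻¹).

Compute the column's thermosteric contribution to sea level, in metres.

0.0731 m

0–160 m: 3.5×10⁻⁴ × 160 × 0.77 = 0.04312 m
160–670 m: 0.28 × 510 × 2.1×10⁻⁴ = 0.029988 m
Δh = 0.04312 + 0.029988 = 0.073108 m ≈ 0.0731 m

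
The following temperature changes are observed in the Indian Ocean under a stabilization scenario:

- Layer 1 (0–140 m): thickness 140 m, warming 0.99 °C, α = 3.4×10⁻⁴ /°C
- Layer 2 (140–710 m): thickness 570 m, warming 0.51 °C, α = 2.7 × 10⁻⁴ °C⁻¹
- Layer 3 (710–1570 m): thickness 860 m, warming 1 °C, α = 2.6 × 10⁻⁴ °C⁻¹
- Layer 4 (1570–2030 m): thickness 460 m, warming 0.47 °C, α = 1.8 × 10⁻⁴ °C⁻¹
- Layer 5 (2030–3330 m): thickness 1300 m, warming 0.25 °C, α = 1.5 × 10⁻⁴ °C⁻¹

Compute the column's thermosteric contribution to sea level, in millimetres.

Layer 1: 0.99 × 3.4×10⁻⁴ × 140 = 0.047124 m
140–710 m: 0.51 × 2.7×10⁻⁴ × 570 = 0.078489 m
Layer 3: 860 × 1 × 2.6×10⁻⁴ = 0.22360 m
1570–2030 m: 0.47 × 460 × 1.8×10⁻⁴ = 0.038916 m
2030–3330 m: 1.5×10⁻⁴ × 0.25 × 1300 = 0.04875 m
Δh = 0.047124 + 0.078489 + 0.22360 + 0.038916 + 0.04875 = 0.436879 m

440 mm of thermosteric rise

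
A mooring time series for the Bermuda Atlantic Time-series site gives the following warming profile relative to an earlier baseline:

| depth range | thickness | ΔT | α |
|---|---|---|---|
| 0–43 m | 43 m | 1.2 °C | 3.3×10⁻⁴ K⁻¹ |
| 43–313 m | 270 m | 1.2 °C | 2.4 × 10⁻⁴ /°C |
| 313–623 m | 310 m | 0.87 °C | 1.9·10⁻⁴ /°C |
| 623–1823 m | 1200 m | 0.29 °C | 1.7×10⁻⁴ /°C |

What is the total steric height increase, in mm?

Δh ≈ 205 mm

0–43 m: 1.2 × 3.3×10⁻⁴ × 43 = 0.017028 m
1.2 × 2.4×10⁻⁴ × 270 = 0.07776 m
0.87 × 310 × 1.9×10⁻⁴ = 0.051243 m
623–1823 m: 1.7×10⁻⁴ × 1200 × 0.29 = 0.05916 m
Δh = 0.017028 + 0.07776 + 0.051243 + 0.05916 = 0.205191 m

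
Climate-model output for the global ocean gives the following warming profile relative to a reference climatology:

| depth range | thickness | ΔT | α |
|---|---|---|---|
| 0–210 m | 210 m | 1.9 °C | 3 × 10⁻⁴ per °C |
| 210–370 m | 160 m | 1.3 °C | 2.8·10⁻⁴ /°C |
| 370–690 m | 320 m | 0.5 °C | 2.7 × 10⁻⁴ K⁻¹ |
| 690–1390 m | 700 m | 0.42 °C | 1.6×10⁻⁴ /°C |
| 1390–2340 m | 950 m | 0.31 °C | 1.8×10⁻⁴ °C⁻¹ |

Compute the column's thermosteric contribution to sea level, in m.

1.9 × 3×10⁻⁴ × 210 = 0.11970 m
2.8×10⁻⁴ × 160 × 1.3 = 0.05824 m
0.5 × 320 × 2.7×10⁻⁴ = 0.04320 m
Layer 4: 700 × 1.6×10⁻⁴ × 0.42 = 0.04704 m
1390–2340 m: 1.8×10⁻⁴ × 0.31 × 950 = 0.05301 m
Δh = 0.11970 + 0.05824 + 0.04320 + 0.04704 + 0.05301 = 0.32119 m

about 0.321 m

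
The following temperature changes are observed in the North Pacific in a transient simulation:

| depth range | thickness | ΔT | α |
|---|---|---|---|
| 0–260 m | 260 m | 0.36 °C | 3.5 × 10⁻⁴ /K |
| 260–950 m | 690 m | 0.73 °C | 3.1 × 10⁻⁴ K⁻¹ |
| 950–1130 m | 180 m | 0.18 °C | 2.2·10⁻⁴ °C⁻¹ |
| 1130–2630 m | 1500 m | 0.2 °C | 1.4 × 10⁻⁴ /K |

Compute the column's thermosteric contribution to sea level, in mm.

about 238 mm

0–260 m: 3.5×10⁻⁴ × 260 × 0.36 = 0.03276 m
Layer 2: 3.1×10⁻⁴ × 0.73 × 690 = 0.156147 m
0.18 × 180 × 2.2×10⁻⁴ = 0.007128 m
Layer 4: 0.2 × 1500 × 1.4×10⁻⁴ = 0.04200 m
Δh = 0.03276 + 0.156147 + 0.007128 + 0.04200 = 0.238035 m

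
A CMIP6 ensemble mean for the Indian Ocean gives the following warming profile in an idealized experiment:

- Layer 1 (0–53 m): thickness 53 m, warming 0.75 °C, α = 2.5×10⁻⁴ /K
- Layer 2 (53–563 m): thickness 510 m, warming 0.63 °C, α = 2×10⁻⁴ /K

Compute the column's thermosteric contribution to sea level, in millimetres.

0–53 m: 2.5×10⁻⁴ × 0.75 × 53 = 0.0099375 m
53–563 m: 510 × 0.63 × 2×10⁻⁴ = 0.06426 m
Δh = 0.0099375 + 0.06426 = 0.0741975 m

about 74.2 mm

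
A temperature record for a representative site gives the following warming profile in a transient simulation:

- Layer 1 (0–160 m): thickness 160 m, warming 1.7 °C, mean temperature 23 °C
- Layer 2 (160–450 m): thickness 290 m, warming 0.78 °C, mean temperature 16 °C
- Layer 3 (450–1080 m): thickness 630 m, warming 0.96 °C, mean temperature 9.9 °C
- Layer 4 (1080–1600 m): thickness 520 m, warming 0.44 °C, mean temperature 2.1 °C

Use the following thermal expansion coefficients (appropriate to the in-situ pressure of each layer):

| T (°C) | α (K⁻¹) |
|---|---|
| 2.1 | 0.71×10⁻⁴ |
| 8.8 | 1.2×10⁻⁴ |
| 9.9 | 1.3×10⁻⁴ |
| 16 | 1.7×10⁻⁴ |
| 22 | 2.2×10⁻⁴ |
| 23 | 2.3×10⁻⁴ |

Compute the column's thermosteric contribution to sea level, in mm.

Layer 1 at 23 °C → α = 2.3×10⁻⁴ K⁻¹
Layer 2 at 16 °C → α = 1.7×10⁻⁴ K⁻¹
Layer 3 at 9.9 °C → α = 1.3×10⁻⁴ K⁻¹
Layer 4 at 2.1 °C → α = 0.71×10⁻⁴ K⁻¹
0–160 m: 160 × 2.3×10⁻⁴ × 1.7 = 0.06256 m
160–450 m: 0.78 × 1.7×10⁻⁴ × 290 = 0.038454 m
450–1080 m: 0.96 × 630 × 1.3×10⁻⁴ = 0.078624 m
Layer 4: 520 × 0.71×10⁻⁴ × 0.44 = 0.0162448 m
Δh = 0.06256 + 0.038454 + 0.078624 + 0.0162448 = 0.1958828 m ≈ 200 mm

Δh ≈ 200 mm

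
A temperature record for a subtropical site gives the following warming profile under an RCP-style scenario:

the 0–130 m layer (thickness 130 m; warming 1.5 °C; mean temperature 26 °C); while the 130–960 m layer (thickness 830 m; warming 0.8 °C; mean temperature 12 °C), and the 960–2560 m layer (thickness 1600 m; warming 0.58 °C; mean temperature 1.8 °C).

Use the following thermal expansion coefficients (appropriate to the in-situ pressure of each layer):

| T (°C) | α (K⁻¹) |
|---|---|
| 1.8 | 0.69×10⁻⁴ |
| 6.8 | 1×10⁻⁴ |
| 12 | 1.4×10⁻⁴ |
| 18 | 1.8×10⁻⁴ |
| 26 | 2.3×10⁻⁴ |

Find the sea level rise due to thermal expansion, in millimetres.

Layer 1 at 26 °C → α = 2.3×10⁻⁴ K⁻¹
Layer 2 at 12 °C → α = 1.4×10⁻⁴ K⁻¹
Layer 3 at 1.8 °C → α = 0.69×10⁻⁴ K⁻¹
1.5 × 130 × 2.3×10⁻⁴ = 0.04485 m
1.4×10⁻⁴ × 830 × 0.8 = 0.09296 m
Layer 3: 0.69×10⁻⁴ × 0.58 × 1600 = 0.064032 m
Δh = 0.04485 + 0.09296 + 0.064032 = 0.201842 m ≈ 202 mm

202 mm of thermosteric rise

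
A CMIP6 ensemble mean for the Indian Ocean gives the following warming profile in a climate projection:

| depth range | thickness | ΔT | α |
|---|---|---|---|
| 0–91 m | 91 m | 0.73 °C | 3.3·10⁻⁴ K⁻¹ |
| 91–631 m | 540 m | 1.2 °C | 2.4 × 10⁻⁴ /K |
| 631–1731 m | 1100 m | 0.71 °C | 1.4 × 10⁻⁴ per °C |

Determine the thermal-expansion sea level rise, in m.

0–91 m: 91 × 0.73 × 3.3×10⁻⁴ = 0.0219219 m
91–631 m: 540 × 2.4×10⁻⁴ × 1.2 = 0.15552 m
631–1731 m: 0.71 × 1100 × 1.4×10⁻⁴ = 0.10934 m
Δh = 0.0219219 + 0.15552 + 0.10934 = 0.2867819 m ≈ 0.29 m

0.29 m of thermosteric rise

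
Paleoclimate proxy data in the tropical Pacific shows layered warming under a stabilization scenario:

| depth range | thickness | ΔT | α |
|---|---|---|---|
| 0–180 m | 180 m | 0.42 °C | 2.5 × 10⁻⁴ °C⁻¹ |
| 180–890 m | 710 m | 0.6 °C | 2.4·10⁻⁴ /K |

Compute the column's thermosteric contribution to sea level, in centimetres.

0–180 m: 180 × 2.5×10⁻⁴ × 0.42 = 0.01890 m
Layer 2: 2.4×10⁻⁴ × 710 × 0.6 = 0.10224 m
Δh = 0.01890 + 0.10224 = 0.12114 m

about 12.1 cm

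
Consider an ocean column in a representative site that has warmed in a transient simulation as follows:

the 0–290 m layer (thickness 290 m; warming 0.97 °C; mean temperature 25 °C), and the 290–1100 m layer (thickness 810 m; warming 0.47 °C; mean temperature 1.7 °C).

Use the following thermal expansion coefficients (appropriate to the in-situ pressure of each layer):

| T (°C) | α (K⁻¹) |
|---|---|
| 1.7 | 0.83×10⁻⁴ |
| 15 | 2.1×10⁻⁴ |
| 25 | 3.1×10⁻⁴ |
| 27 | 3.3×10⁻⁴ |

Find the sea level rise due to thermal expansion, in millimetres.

Layer 1 at 25 °C → α = 3.1×10⁻⁴ K⁻¹
Layer 2 at 1.7 °C → α = 0.83×10⁻⁴ K⁻¹
0–290 m: 0.97 × 290 × 3.1×10⁻⁴ = 0.087203 m
810 × 0.83×10⁻⁴ × 0.47 = 0.0315981 m
Δh = 0.087203 + 0.0315981 = 0.1188011 m ≈ 119 mm

119 mm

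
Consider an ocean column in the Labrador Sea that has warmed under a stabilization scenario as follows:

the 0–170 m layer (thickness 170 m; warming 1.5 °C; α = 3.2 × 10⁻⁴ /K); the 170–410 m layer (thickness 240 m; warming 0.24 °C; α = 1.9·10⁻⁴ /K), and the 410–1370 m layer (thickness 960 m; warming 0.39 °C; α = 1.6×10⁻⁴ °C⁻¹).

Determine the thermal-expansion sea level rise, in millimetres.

0–170 m: 1.5 × 3.2×10⁻⁴ × 170 = 0.08160 m
Layer 2: 240 × 1.9×10⁻⁴ × 0.24 = 0.010944 m
Layer 3: 0.39 × 1.6×10⁻⁴ × 960 = 0.059904 m
Δh = 0.08160 + 0.010944 + 0.059904 = 0.152448 m

Δh ≈ 152 mm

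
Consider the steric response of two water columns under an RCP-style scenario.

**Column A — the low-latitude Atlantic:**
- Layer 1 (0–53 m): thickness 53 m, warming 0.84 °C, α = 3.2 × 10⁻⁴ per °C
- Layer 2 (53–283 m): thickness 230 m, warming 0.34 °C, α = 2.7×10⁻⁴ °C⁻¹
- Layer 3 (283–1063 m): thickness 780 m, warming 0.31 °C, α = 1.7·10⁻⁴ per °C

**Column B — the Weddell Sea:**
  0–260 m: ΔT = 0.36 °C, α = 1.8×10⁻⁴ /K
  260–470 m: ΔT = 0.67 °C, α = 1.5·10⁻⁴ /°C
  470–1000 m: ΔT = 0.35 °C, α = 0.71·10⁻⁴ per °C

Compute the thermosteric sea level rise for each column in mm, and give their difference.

A 0–53 m: 3.2×10⁻⁴ × 53 × 0.84 = 0.0142464 m
A Layer 2: 0.34 × 2.7×10⁻⁴ × 230 = 0.021114 m
A 283–1063 m: 1.7×10⁻⁴ × 780 × 0.31 = 0.041106 m
A total: 0.0764664 m
B Layer 1: 1.8×10⁻⁴ × 0.36 × 260 = 0.016848 m
B 260–470 m: 0.67 × 1.5×10⁻⁴ × 210 = 0.021105 m
B 0.71×10⁻⁴ × 530 × 0.35 = 0.0131705 m
B total: 0.0511235 m
Difference: 0.0764664 − 0.0511235 = 0.0253429 m

Δh_A ≈ 76.5 mm, Δh_B ≈ 51.1 mm; difference ≈ 25.3 mm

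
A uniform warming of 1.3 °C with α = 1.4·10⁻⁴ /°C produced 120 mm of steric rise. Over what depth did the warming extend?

H = Δh/(αΔT) = 0.12 / (1.4×10⁻⁴ × 1.3) ≈ 659.3 m

659 m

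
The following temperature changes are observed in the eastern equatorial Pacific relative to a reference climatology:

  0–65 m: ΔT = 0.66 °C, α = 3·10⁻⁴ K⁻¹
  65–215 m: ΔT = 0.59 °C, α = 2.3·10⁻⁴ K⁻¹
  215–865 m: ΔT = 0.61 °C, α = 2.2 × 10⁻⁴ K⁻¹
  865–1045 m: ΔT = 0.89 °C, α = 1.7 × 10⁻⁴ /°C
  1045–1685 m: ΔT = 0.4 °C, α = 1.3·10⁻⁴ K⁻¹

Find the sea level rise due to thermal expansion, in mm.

65 × 3×10⁻⁴ × 0.66 = 0.01287 m
Layer 2: 2.3×10⁻⁴ × 150 × 0.59 = 0.020355 m
215–865 m: 2.2×10⁻⁴ × 0.61 × 650 = 0.08723 m
Layer 4: 1.7×10⁻⁴ × 180 × 0.89 = 0.027234 m
Layer 5: 640 × 0.4 × 1.3×10⁻⁴ = 0.03328 m
Δh = 0.01287 + 0.020355 + 0.08723 + 0.027234 + 0.03328 = 0.180969 m

181 mm of thermosteric rise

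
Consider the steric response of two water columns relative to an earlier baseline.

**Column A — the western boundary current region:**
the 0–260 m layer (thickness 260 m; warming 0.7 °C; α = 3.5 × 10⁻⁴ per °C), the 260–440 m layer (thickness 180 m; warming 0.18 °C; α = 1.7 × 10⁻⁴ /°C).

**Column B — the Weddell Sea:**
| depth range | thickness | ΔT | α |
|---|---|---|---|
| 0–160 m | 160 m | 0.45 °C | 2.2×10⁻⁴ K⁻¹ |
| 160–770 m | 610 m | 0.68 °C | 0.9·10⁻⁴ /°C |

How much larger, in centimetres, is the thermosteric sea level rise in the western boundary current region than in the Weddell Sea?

A 0–260 m: 260 × 3.5×10⁻⁴ × 0.7 = 0.06370 m
A Layer 2: 0.18 × 180 × 1.7×10⁻⁴ = 0.005508 m
A total: 0.069208 m
B 2.2×10⁻⁴ × 0.45 × 160 = 0.01584 m
B 0.9×10⁻⁴ × 610 × 0.68 = 0.037332 m
B total: 0.053172 m
Difference: 0.069208 − 0.053172 = 0.016036 m

Δh_A − Δh_B ≈ 1.6 cm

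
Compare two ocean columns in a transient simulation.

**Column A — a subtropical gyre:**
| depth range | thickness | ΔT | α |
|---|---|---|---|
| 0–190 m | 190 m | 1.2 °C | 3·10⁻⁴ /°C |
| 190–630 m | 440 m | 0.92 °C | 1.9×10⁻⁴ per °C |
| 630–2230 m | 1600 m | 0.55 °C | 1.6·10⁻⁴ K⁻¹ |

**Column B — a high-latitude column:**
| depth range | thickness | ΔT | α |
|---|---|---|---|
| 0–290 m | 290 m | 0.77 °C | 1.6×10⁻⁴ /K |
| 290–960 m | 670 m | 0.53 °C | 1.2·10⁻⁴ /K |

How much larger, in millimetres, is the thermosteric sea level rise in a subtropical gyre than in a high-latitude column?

Δh_A − Δh_B ≈ 210 mm

A 0–190 m: 190 × 3×10⁻⁴ × 1.2 = 0.06840 m
A Layer 2: 0.92 × 1.9×10⁻⁴ × 440 = 0.076912 m
A 630–2230 m: 1.6×10⁻⁴ × 0.55 × 1600 = 0.14080 m
A total: 0.286112 m
B 290 × 0.77 × 1.6×10⁻⁴ = 0.035728 m
B Layer 2: 1.2×10⁻⁴ × 670 × 0.53 = 0.042612 m
B total: 0.07834 m
Difference: 0.286112 − 0.07834 = 0.207772 m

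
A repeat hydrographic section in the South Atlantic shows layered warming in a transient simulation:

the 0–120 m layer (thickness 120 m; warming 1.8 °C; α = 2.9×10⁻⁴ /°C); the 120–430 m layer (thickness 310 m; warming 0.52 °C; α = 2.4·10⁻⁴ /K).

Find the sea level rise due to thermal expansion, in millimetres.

0–120 m: 2.9×10⁻⁴ × 1.8 × 120 = 0.06264 m
Layer 2: 2.4×10⁻⁴ × 0.52 × 310 = 0.038688 m
Δh = 0.06264 + 0.038688 = 0.101328 m

101 mm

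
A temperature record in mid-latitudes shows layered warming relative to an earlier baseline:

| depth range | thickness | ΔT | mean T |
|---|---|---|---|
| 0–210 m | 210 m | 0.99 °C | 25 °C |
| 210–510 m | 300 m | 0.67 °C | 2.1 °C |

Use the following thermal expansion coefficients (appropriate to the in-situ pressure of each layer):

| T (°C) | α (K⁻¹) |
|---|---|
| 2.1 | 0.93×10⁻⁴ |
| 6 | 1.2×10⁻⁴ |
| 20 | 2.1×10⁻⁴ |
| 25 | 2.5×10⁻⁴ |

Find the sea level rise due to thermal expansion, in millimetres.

Layer 1 at 25 °C → α = 2.5×10⁻⁴ K⁻¹
Layer 2 at 2.1 °C → α = 0.93×10⁻⁴ K⁻¹
Layer 1: 0.99 × 210 × 2.5×10⁻⁴ = 0.051975 m
210–510 m: 0.93×10⁻⁴ × 300 × 0.67 = 0.018693 m
Δh = 0.051975 + 0.018693 = 0.070668 m ≈ 70.7 mm

Δh = 70.7 mm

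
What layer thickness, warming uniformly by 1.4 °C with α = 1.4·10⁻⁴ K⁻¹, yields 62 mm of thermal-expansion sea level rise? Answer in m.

316 m

H = Δh/(αΔT) = 0.062 / (1.4×10⁻⁴ × 1.4) ≈ 316.3 m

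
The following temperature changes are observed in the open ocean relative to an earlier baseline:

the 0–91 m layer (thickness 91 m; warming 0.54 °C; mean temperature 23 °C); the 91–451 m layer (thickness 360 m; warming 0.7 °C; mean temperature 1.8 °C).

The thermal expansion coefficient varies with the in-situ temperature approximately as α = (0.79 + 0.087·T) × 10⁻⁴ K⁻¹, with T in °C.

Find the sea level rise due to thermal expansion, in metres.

Layer 1: α = (0.79 + 0.087×23)×10⁻⁴ = 2.791×10⁻⁴ K⁻¹
Layer 2: α = (0.79 + 0.087×1.8)×10⁻⁴ = 0.9466×10⁻⁴ K⁻¹
Layer 1: 0.54 × 91 × 2.791×10⁻⁴ = 0.013714974 m
Layer 2: 0.9466×10⁻⁴ × 360 × 0.7 = 0.02385432 m
Δh = 0.013714974 + 0.02385432 = 0.037569294 m

Δh ≈ 0.038 m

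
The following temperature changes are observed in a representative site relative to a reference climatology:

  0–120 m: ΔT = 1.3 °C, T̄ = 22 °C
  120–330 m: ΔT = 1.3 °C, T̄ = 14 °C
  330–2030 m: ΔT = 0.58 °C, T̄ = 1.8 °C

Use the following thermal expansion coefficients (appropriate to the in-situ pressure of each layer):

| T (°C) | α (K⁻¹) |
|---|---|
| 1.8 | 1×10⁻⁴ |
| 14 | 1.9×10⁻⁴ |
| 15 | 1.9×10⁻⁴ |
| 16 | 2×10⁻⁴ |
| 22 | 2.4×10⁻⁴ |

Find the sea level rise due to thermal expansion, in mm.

188 mm of thermosteric rise

Layer 1 at 22 °C → α = 2.4×10⁻⁴ K⁻¹
Layer 2 at 14 °C → α = 1.9×10⁻⁴ K⁻¹
Layer 3 at 1.8 °C → α = 1×10⁻⁴ K⁻¹
0–120 m: 2.4×10⁻⁴ × 1.3 × 120 = 0.03744 m
Layer 2: 1.3 × 210 × 1.9×10⁻⁴ = 0.05187 m
330–2030 m: 1×10⁻⁴ × 0.58 × 1700 = 0.09860 m
Δh = 0.03744 + 0.05187 + 0.09860 = 0.18791 m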